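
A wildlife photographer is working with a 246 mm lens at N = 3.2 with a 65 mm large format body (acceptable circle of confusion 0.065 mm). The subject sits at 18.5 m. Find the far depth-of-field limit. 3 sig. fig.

Hyperfocal distance H = f²/(N·c) + f = 246²/(3.2 × 0.065) + 246 = 60516/0.208 + 246 ≈ 291188.3 mm ≈ 291.2 m.
Far limit Df = s·(H − f)/(H − s) = 18500 × (291188.3 − 246) / (291188.3 − 18500) = 18500 × 290942.3 / 272688.3 ≈ 19738 mm ≈ 19.7 m.

19.7 m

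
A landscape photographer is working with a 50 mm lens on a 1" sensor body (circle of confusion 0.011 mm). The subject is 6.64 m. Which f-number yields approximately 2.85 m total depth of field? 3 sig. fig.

Write h = H − f = f²/(N·c). The thin-lens limits are Dn = s·h/(h + (s−f)) and Df = s·h/(h − (s−f)), so DoF = Df − Dn = 2·s·(s−f)·h / (h² − (s−f)²).
That is a quadratic in h: DoF·h² − 2·s·(s−f)·h − DoF·(s−f)² = 0 ⇒ h = (s−f)·(s + √(s² + DoF²)) / DoF = 6590 × (6640 + √(6640² + 2850²)) / 2850 = 6590 × (6640 + 7225.79) / 2850 ≈ 32062 mm.
Then N = f²/(c·h) = 50² / (0.011 × 32062) = 2500 / 352.68 ≈ 7.09.

f/7.09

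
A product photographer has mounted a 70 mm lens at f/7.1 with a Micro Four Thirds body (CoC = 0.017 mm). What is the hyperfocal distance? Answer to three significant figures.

Hyperfocal distance H = f²/(N·c) + f = 70²/(7.1 × 0.017) + 70 = 4900/0.1207 + 70 ≈ 40666.5 mm ≈ 40.7 m.

40.7 m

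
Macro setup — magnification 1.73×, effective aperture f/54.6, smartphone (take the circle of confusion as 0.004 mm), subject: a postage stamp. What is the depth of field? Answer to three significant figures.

0.146 mm

At magnification m, DoF ≈ 2·N_eff·c/m² = 2 × 54.6 × 0.004 / 1.73² = 0.4368 / 2.993 ≈ 0.146 mm.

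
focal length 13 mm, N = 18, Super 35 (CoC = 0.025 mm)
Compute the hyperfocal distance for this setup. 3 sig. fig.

Hyperfocal distance H = f²/(N·c) + f = 13²/(18 × 0.025) + 13 = 169/0.45 + 13 ≈ 388.6 mm ≈ 0.389 m.

389 mm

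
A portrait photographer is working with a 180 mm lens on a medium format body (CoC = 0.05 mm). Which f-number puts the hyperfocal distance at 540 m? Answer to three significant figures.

Rearrange H = f²/(N·c) + f for N: N = f² / ((H − f)·c).
N = 180² / ((540000 − 180) × 0.05) = 32400 / 26991 ≈ 1.20.

f/1.20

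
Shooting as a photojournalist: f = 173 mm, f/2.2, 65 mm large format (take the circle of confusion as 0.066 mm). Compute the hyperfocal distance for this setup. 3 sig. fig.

206 m

Hyperfocal distance H = f²/(N·c) + f = 173²/(2.2 × 0.066) + 173 = 29929/0.1452 + 173 ≈ 206295.6 mm ≈ 206 m.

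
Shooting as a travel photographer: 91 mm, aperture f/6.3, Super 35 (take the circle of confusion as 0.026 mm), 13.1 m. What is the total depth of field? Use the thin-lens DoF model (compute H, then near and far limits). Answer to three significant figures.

Hyperfocal distance H = f²/(N·c) + f = 91²/(6.3 × 0.026) + 91 = 8281/0.1638 + 91 ≈ 50646.6 mm ≈ 50.65 m.
Near limit Dn = s·(H − f)/(H + s − 2f) = 13100 × (50646.6 − 91) / (50646.6 + 13100 − 2 × 91) = 13100 × 50555.6 / 63564.6 ≈ 10419.0 mm.
Far limit Df = s·(H − f)/(H − s) = 13100 × (50646.6 − 91) / (50646.6 − 13100) = 13100 × 50555.6 / 37546.6 ≈ 17638.8 mm.
Depth of field = Df − Dn = 17638.8 − 10419.0 ≈ 7219.8 mm ≈ 7.22 m.

7.22 m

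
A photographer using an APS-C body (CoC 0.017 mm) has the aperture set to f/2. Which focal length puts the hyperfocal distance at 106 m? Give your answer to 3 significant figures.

From H = f²/(N·c) + f, with f ≪ H: f ≈ √(H·N·c) = √(106000 × 2 × 0.017) = √3604.0 ≈ 60.03 mm.
The +f correction barely moves this — solving exactly, f² + N·c·f − N·c·H = 0 ⇒ f = (−N·c + √((N·c)² + 4·N·c·H))/2 = (−0.034 + √14416)/2 ≈ 60.016 mm, so f ≈ 60.0 mm.

60.0 mm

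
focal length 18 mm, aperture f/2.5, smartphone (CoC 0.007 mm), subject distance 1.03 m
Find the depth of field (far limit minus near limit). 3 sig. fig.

Hyperfocal distance H = f²/(N·c) + f = 18²/(2.5 × 0.007) + 18 = 324/0.0175 + 18 ≈ 18532.3 mm ≈ 18.53 m.
Near limit Dn = s·(H − f)/(H + s − 2f) = 1030 × (18532.3 − 18) / (18532.3 + 1030 − 2 × 18) = 1030 × 18514.3 / 19526.3 ≈ 976.62 mm.
Far limit Df = s·(H − f)/(H − s) = 1030 × (18532.3 − 18) / (18532.3 − 1030) = 1030 × 18514.3 / 17502.3 ≈ 1089.56 mm.
Depth of field = Df − Dn = 1089.56 − 976.62 ≈ 112.94 mm.

113 mm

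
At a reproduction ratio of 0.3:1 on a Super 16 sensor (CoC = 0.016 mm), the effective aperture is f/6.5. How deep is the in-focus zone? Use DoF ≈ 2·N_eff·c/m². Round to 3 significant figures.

At magnification m, DoF ≈ 2·N_eff·c/m² = 2 × 6.5 × 0.016 / 0.3² = 0.208 / 0.09 ≈ 2.31 mm.

2.31 mm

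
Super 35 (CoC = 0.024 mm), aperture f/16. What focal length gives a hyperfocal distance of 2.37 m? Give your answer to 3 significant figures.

From H = f²/(N·c) + f, with f ≪ H: f ≈ √(H·N·c) = √(2370 × 16 × 0.024) = √910.08 ≈ 30.17 mm.
Exact: f² + N·c·f − N·c·H = 0 ⇒ f = (−N·c + √((N·c)² + 4·N·c·H))/2 = (−0.384 + √3640.5)/2 ≈ 29.976 mm ≈ 30.0 mm.

30.0 mm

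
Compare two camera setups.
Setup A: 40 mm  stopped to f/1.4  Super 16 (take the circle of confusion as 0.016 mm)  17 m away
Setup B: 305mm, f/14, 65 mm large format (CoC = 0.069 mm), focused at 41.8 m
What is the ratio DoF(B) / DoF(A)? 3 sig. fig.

5.17

Setup A: H = 40²/(1.4×0.016) + 40 ≈ 71468.6 mm; DoF = Df − Dn = 22293.3 − 13738.0 ≈ 8555.3 mm.
Setup B: H = 305²/(14×0.069) + 305 ≈ 96604.2 mm; DoF = Df − Dn = 73449 − 29212 ≈ 44237 mm.
Ratio = 44237 / 8555.3 ≈ 5.17.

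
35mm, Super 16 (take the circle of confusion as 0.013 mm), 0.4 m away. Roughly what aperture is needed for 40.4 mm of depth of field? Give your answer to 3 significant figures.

Write h = H − f = f²/(N·c). The thin-lens limits are Dn = s·h/(h + (s−f)) and Df = s·h/(h − (s−f)), so DoF = Df − Dn = 2·s·(s−f)·h / (h² − (s−f)²).
That is a quadratic in h: DoF·h² − 2·s·(s−f)·h − DoF·(s−f)² = 0 ⇒ h = (s−f)·(s + √(s² + DoF²)) / DoF = 365 × (400 + √(400² + 40.4²)) / 40.4 = 365 × (400 + 402.035) / 40.4 ≈ 7246.1 mm.
Then N = f²/(c·h) = 35² / (0.013 × 7246.1) = 1225 / 94.199 ≈ 13.

f/13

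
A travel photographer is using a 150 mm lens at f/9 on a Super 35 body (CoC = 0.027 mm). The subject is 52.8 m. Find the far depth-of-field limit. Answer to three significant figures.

122 m

Hyperfocal distance H = f²/(N·c) + f = 150²/(9 × 0.027) + 150 = 22500/0.243 + 150 ≈ 92742.6 mm ≈ 92.74 m.
Far limit Df = s·(H − f)/(H − s) = 52800 × (92742.6 − 150) / (92742.6 − 52800) = 52800 × 92592.6 / 39942.6 ≈ 122398 mm ≈ 122 m.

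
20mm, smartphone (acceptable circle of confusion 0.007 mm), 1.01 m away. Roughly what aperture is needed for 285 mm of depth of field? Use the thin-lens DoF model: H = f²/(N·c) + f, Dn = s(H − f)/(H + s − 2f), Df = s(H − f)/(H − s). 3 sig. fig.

f/7.99

Write h = H − f = f²/(N·c). The thin-lens limits are Dn = s·h/(h + (s−f)) and Df = s·h/(h − (s−f)), so DoF = Df − Dn = 2·s·(s−f)·h / (h² − (s−f)²).
That is a quadratic in h: DoF·h² − 2·s·(s−f)·h − DoF·(s−f)² = 0 ⇒ h = (s−f)·(s + √(s² + DoF²)) / DoF = 990 × (1010 + √(1010² + 285²)) / 285 = 990 × (1010 + 1049.44) / 285 ≈ 7153.8 mm.
Then N = f²/(c·h) = 20² / (0.007 × 7153.8) = 400 / 50.077 ≈ 7.99.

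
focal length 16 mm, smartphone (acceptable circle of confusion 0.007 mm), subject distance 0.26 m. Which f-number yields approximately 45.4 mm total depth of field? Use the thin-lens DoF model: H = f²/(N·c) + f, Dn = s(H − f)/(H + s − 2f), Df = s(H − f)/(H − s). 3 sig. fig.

Write h = H − f = f²/(N·c). The thin-lens limits are Dn = s·h/(h + (s−f)) and Df = s·h/(h − (s−f)), so DoF = Df − Dn = 2·s·(s−f)·h / (h² − (s−f)²).
That is a quadratic in h: DoF·h² − 2·s·(s−f)·h − DoF·(s−f)² = 0 ⇒ h = (s−f)·(s + √(s² + DoF²)) / DoF = 244 × (260 + √(260² + 45.4²)) / 45.4 = 244 × (260 + 263.934) / 45.4 ≈ 2815.9 mm.
Then N = f²/(c·h) = 16² / (0.007 × 2815.9) = 256 / 19.711 ≈ 13.

f/13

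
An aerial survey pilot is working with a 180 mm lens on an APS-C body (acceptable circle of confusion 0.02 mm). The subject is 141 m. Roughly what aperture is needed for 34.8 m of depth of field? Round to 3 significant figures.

Write h = H − f = f²/(N·c). The thin-lens limits are Dn = s·h/(h + (s−f)) and Df = s·h/(h − (s−f)), so DoF = Df − Dn = 2·s·(s−f)·h / (h² − (s−f)²).
That is a quadratic in h: DoF·h² − 2·s·(s−f)·h − DoF·(s−f)² = 0 ⇒ h = (s−f)·(s + √(s² + DoF²)) / DoF = 140820 × (141000 + √(141000² + 34800²)) / 34800 = 140820 × (141000 + 145231) / 34800 ≈ 1158248 mm.
Then N = f²/(c·h) = 180² / (0.02 × 1158248) = 32400 / 23165 ≈ 1.40.

f/1.40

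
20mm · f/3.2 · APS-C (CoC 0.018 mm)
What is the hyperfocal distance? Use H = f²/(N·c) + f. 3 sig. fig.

Hyperfocal distance H = f²/(N·c) + f = 20²/(3.2 × 0.018) + 20 = 400/0.0576 + 20 ≈ 6964.4 mm ≈ 6.96 m.

6.96 m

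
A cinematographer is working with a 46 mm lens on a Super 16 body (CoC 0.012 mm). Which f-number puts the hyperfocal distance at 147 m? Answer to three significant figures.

Rearrange H = f²/(N·c) + f for N: N = f² / ((H − f)·c).
N = 46² / ((147000 − 46) × 0.012) = 2116 / 1763 ≈ 1.20.

f/1.20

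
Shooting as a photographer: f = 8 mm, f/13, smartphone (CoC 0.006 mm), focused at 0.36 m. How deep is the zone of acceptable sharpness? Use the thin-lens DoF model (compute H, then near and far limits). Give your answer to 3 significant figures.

379 mm

Hyperfocal distance H = f²/(N·c) + f = 8²/(13 × 0.006) + 8 = 64/0.078 + 8 ≈ 828.5 mm ≈ 0.829 m.
Near limit Dn = s·(H − f)/(H + s − 2f) = 360 × (828.5 − 8) / (828.5 + 360 − 2 × 8) = 360 × 820.5 / 1172.5 ≈ 251.92 mm.
Far limit Df = s·(H − f)/(H − s) = 360 × (828.5 − 8) / (828.5 − 360) = 360 × 820.5 / 468.5 ≈ 630.47 mm.
Depth of field = Df − Dn = 630.47 − 251.92 ≈ 378.55 mm.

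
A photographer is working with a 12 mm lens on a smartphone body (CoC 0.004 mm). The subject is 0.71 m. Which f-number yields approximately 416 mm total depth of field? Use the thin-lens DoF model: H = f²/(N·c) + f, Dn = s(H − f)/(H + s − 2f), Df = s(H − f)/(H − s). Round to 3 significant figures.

Write h = H − f = f²/(N·c). The thin-lens limits are Dn = s·h/(h + (s−f)) and Df = s·h/(h − (s−f)), so DoF = Df − Dn = 2·s·(s−f)·h / (h² − (s−f)²).
That is a quadratic in h: DoF·h² − 2·s·(s−f)·h − DoF·(s−f)² = 0 ⇒ h = (s−f)·(s + √(s² + DoF²)) / DoF = 698 × (710 + √(710² + 416²)) / 416 = 698 × (710 + 822.895) / 416 ≈ 2572.0 mm.
Then N = f²/(c·h) = 12² / (0.004 × 2572.0) = 144 / 10.288 ≈ 14.

f/14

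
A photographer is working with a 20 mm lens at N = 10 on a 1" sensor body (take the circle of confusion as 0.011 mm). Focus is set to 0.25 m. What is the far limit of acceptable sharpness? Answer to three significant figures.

Hyperfocal distance H = f²/(N·c) + f = 20²/(10 × 0.011) + 20 = 400/0.11 + 20 ≈ 3656.4 mm ≈ 3.656 m.
Far limit Df = s·(H − f)/(H − s) = 250 × (3656.4 − 20) / (3656.4 − 250) = 250 × 3636.4 / 3406.4 ≈ 266.88 mm.

267 mm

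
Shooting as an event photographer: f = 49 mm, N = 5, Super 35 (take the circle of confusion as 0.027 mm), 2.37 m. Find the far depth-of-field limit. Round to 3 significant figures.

2.73 m

Hyperfocal distance H = f²/(N·c) + f = 49²/(5 × 0.027) + 49 = 2401/0.135 + 49 ≈ 17834.2 mm ≈ 17.83 m.
Far limit Df = s·(H − f)/(H − s) = 2370 × (17834.2 − 49) / (17834.2 − 2370) = 2370 × 17785.2 / 15464.2 ≈ 2725.7 mm ≈ 2.73 m.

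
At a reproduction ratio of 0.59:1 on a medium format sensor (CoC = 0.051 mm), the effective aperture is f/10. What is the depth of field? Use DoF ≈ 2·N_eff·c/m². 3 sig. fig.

2.93 mm

At magnification m, DoF ≈ 2·N_eff·c/m² = 2 × 10 × 0.051 / 0.59² = 1.02 / 0.3481 ≈ 2.93 mm.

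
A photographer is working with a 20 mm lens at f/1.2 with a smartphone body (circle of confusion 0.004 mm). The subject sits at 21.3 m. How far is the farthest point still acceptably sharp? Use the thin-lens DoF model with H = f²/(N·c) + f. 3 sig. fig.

28.6 m

Hyperfocal distance H = f²/(N·c) + f = 20²/(1.2 × 0.004) + 20 = 400/0.0048 + 20 ≈ 83353.3 mm ≈ 83.35 m.
Far limit Df = s·(H − f)/(H − s) = 21300 × (83353.3 − 20) / (83353.3 − 21300) = 21300 × 83333.3 / 62053.3 ≈ 28604 mm ≈ 28.6 m.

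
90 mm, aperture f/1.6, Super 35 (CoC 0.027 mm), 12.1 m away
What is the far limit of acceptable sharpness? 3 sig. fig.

Hyperfocal distance H = f²/(N·c) + f = 90²/(1.6 × 0.027) + 90 = 8100/0.0432 + 90 ≈ 187590.0 mm ≈ 187.6 m.
Far limit Df = s·(H − f)/(H − s) = 12100 × (187590.0 − 90) / (187590.0 − 12100) = 12100 × 187500.0 / 175490.0 ≈ 12928 mm ≈ 12.9 m.

12.9 m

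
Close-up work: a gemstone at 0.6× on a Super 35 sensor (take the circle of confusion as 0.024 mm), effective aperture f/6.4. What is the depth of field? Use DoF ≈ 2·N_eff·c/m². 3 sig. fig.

0.853 mm

At magnification m, DoF ≈ 2·N_eff·c/m² = 2 × 6.4 × 0.024 / 0.6² = 0.3072 / 0.36 ≈ 0.853 mm.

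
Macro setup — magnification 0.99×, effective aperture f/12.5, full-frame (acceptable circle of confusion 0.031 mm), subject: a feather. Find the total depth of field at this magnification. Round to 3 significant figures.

At magnification m, DoF ≈ 2·N_eff·c/m² = 2 × 12.5 × 0.031 / 0.99² = 0.775 / 0.9801 ≈ 0.791 mm.

0.791 mm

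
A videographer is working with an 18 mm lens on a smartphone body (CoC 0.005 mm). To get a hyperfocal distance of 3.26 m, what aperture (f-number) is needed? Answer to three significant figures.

f/20

Rearrange H = f²/(N·c) + f for N: N = f² / ((H − f)·c).
N = 18² / ((3260 − 18) × 0.005) = 324 / 16.21 ≈ 20.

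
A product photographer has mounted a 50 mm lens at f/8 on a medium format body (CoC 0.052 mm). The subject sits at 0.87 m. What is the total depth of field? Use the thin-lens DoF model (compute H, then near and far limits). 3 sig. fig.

Hyperfocal distance H = f²/(N·c) + f = 50²/(8 × 0.052) + 50 = 2500/0.416 + 50 ≈ 6059.6 mm ≈ 6.060 m.
Near limit Dn = s·(H − f)/(H + s − 2f) = 870 × (6059.6 − 50) / (6059.6 + 870 − 2 × 50) = 870 × 6009.6 / 6829.6 ≈ 765.54 mm.
Far limit Df = s·(H − f)/(H − s) = 870 × (6059.6 − 50) / (6059.6 − 870) = 870 × 6009.6 / 5189.6 ≈ 1007.47 mm.
Depth of field = Df − Dn = 1007.47 − 765.54 ≈ 241.93 mm.

242 mm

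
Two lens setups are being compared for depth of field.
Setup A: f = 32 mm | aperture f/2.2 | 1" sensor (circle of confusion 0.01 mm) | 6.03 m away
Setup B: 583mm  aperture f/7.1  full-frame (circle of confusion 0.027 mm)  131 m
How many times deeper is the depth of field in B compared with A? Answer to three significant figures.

12.3

Setup A: H = 32²/(2.2×0.01) + 32 ≈ 46577.5 mm; DoF = Df − Dn = 6922.0 − 5341.7 ≈ 1580.3 mm.
Setup B: H = 583²/(7.1×0.027) + 583 ≈ 1773608.6 mm; DoF = Df − Dn = 141401 − 122024 ≈ 19377 mm.
Ratio = 19377 / 1580.3 ≈ 12.3.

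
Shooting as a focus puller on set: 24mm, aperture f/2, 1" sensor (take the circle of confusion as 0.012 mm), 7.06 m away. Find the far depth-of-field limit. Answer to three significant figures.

Hyperfocal distance H = f²/(N·c) + f = 24²/(2 × 0.012) + 24 = 576/0.024 + 24 ≈ 24024.0 mm ≈ 24.02 m.
Far limit Df = s·(H − f)/(H − s) = 7060 × (24024.0 − 24) / (24024.0 − 7060) = 7060 × 24000.0 / 16964.0 ≈ 9988.2 mm ≈ 9.99 m.

9.99 m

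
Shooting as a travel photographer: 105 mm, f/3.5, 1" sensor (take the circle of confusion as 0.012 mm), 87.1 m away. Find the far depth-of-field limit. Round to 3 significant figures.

130 m

Hyperfocal distance H = f²/(N·c) + f = 105²/(3.5 × 0.012) + 105 = 11025/0.042 + 105 ≈ 262605.0 mm ≈ 262.6 m.
Far limit Df = s·(H − f)/(H − s) = 87100 × (262605.0 − 105) / (262605.0 − 87100) = 87100 × 262500.0 / 175505.0 ≈ 130274 mm ≈ 130 m.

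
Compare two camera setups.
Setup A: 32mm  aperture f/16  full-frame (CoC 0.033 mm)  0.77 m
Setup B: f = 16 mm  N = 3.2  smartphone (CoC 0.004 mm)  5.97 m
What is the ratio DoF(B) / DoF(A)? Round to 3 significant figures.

Setup A: H = 32²/(16×0.033) + 32 ≈ 1971.4 mm; DoF = Df − Dn = 1243.00 − 557.76 ≈ 685.24 mm.
Setup B: H = 16²/(3.2×0.004) + 16 ≈ 20016.0 mm; DoF = Df − Dn = 8500.6 − 4600.4 ≈ 3900.2 mm.
Ratio = 3900.2 / 685.24 ≈ 5.69.

5.69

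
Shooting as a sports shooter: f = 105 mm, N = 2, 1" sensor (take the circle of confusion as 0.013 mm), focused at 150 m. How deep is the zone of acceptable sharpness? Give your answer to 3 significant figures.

Hyperfocal distance H = f²/(N·c) + f = 105²/(2 × 0.013) + 105 = 11025/0.026 + 105 ≈ 424143.5 mm ≈ 424.1 m.
Near limit Dn = s·(H − f)/(H + s − 2f) = 150000 × (424143.5 − 105) / (424143.5 + 150000 − 2 × 105) = 150000 × 424038.5 / 573933.5 ≈ 110824 mm.
Far limit Df = s·(H − f)/(H − s) = 150000 × (424143.5 − 105) / (424143.5 − 150000) = 150000 × 424038.5 / 274143.5 ≈ 232016 mm.
Depth of field = Df − Dn = 232016 − 110824 ≈ 121192 mm ≈ 121 m.

121 m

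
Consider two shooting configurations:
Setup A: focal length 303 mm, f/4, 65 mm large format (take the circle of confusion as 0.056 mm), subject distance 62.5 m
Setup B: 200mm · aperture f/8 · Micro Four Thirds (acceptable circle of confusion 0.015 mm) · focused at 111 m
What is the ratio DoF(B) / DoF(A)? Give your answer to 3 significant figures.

Setup A: H = 303²/(4×0.056) + 303 ≈ 410164.6 mm; DoF = Df − Dn = 73681 − 54265 ≈ 19416 mm.
Setup B: H = 200²/(8×0.015) + 200 ≈ 333533.3 mm; DoF = Df − Dn = 166267 − 83308 ≈ 82959 mm.
Ratio = 82959 / 19416 ≈ 4.27.

4.27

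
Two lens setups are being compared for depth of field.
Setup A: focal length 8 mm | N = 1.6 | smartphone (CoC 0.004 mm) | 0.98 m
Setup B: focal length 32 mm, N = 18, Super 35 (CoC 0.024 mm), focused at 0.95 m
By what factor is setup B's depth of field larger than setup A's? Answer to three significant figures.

4.50

Setup A: H = 8²/(1.6×0.004) + 8 ≈ 10008.0 mm; DoF = Df − Dn = 1085.51 − 893.18 ≈ 192.33 mm.
Setup B: H = 32²/(18×0.024) + 32 ≈ 2402.4 mm; DoF = Df − Dn = 1550.47 − 684.79 ≈ 865.68 mm.
Ratio = 865.68 / 192.33 ≈ 4.50.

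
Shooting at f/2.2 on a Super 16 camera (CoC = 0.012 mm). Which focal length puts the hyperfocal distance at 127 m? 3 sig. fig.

57.9 mm

From H = f²/(N·c) + f, with f ≪ H: f ≈ √(H·N·c) = √(127000 × 2.2 × 0.012) = √3352.8 ≈ 57.90 mm.
The +f correction barely moves this — solving exactly, f² + N·c·f − N·c·H = 0 ⇒ f = (−N·c + √((N·c)² + 4·N·c·H))/2 = (−0.0264 + √13411)/2 ≈ 57.890 mm, so f ≈ 57.9 mm.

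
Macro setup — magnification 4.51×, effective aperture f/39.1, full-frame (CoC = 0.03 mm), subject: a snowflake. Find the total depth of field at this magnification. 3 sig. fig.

0.115 mm

At magnification m, DoF ≈ 2·N_eff·c/m² = 2 × 39.1 × 0.03 / 4.51² = 2.346 / 20.34 ≈ 0.115 mm.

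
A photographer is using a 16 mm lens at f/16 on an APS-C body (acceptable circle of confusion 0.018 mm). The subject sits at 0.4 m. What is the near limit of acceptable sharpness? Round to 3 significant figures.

279 mm

Hyperfocal distance H = f²/(N·c) + f = 16²/(16 × 0.018) + 16 = 256/0.288 + 16 ≈ 904.9 mm ≈ 0.905 m.
Near limit Dn = s·(H − f)/(H + s − 2f) = 400 × (904.9 − 16) / (904.9 + 400 − 2 × 16) = 400 × 888.9 / 1272.9 ≈ 279.33 mm.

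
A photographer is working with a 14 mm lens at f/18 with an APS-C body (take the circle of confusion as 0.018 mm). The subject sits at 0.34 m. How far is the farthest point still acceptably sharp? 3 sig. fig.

0.737 m

Hyperfocal distance H = f²/(N·c) + f = 14²/(18 × 0.018) + 14 = 196/0.324 + 14 ≈ 618.9 mm ≈ 0.619 m.
Far limit Df = s·(H − f)/(H − s) = 340 × (618.9 − 14) / (618.9 − 340) = 340 × 604.9 / 278.9 ≈ 737.36 mm ≈ 0.737 m.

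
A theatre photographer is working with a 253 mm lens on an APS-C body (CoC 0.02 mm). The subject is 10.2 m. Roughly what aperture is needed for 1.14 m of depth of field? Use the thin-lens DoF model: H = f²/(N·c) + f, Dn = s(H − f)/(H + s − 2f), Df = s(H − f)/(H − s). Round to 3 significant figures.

Write h = H − f = f²/(N·c). The thin-lens limits are Dn = s·h/(h + (s−f)) and Df = s·h/(h − (s−f)), so DoF = Df − Dn = 2·s·(s−f)·h / (h² − (s−f)²).
That is a quadratic in h: DoF·h² − 2·s·(s−f)·h − DoF·(s−f)² = 0 ⇒ h = (s−f)·(s + √(s² + DoF²)) / DoF = 9947 × (10200 + √(10200² + 1140²)) / 1140 = 9947 × (10200 + 10263.5) / 1140 ≈ 178553 mm.
Then N = f²/(c·h) = 253² / (0.02 × 178553) = 64009 / 3571.1 ≈ 17.9.

f/17.9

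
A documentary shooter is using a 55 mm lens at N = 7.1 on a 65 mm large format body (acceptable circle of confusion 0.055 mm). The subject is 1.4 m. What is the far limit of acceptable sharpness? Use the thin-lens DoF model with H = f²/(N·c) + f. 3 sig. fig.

Hyperfocal distance H = f²/(N·c) + f = 55²/(7.1 × 0.055) + 55 = 3025/0.3905 + 55 ≈ 7801.5 mm ≈ 7.801 m.
Far limit Df = s·(H − f)/(H − s) = 1400 × (7801.5 − 55) / (7801.5 − 1400) = 1400 × 7746.5 / 6401.5 ≈ 1694.2 mm ≈ 1.69 m.

1.69 m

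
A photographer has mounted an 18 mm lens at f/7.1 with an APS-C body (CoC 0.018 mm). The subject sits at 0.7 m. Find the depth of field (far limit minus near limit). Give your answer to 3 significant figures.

406 mm

Hyperfocal distance H = f²/(N·c) + f = 18²/(7.1 × 0.018) + 18 = 324/0.1278 + 18 ≈ 2553.2 mm ≈ 2.553 m.
Near limit Dn = s·(H − f)/(H + s − 2f) = 700 × (2553.2 − 18) / (2553.2 + 700 − 2 × 18) = 700 × 2535.2 / 3217.2 ≈ 551.61 mm.
Far limit Df = s·(H − f)/(H − s) = 700 × (2553.2 − 18) / (2553.2 − 700) = 700 × 2535.2 / 1853.2 ≈ 957.61 mm.
Depth of field = Df − Dn = 957.61 − 551.61 ≈ 406.00 mm.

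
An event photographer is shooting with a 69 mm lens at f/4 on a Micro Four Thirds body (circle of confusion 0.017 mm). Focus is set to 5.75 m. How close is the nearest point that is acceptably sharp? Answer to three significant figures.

5.32 m

Hyperfocal distance H = f²/(N·c) + f = 69²/(4 × 0.017) + 69 = 4761/0.068 + 69 ≈ 70083.7 mm ≈ 70.08 m.
Near limit Dn = s·(H − f)/(H + s − 2f) = 5750 × (70083.7 − 69) / (70083.7 + 5750 − 2 × 69) = 5750 × 70014.7 / 75695.7 ≈ 5318.5 mm ≈ 5.32 m.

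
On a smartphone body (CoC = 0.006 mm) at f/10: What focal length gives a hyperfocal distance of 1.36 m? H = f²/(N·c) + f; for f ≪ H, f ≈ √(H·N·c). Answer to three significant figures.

From H = f²/(N·c) + f, with f ≪ H: f ≈ √(H·N·c) = √(1360 × 10 × 0.006) = √81.600 ≈ 9.033 mm.
Exact: f² + N·c·f − N·c·H = 0 ⇒ f = (−N·c + √((N·c)² + 4·N·c·H))/2 = (−0.06 + √326.40)/2 ≈ 9.0033 mm ≈ 9.00 mm.

9.00 mm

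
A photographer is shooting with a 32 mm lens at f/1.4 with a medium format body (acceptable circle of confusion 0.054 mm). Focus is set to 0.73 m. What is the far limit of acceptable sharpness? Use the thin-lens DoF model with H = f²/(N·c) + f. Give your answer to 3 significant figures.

Hyperfocal distance H = f²/(N·c) + f = 32²/(1.4 × 0.054) + 32 = 1024/0.0756 + 32 ≈ 13577.0 mm ≈ 13.58 m.
Far limit Df = s·(H − f)/(H − s) = 730 × (13577.0 − 32) / (13577.0 − 730) = 730 × 13545.0 / 12847.0 ≈ 769.66 mm ≈ 0.770 m.

0.770 m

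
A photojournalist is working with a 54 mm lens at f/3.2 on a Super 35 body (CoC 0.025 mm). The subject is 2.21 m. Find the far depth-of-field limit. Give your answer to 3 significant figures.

Hyperfocal distance H = f²/(N·c) + f = 54²/(3.2 × 0.025) + 54 = 2916/0.08 + 54 ≈ 36504.0 mm ≈ 36.50 m.
Far limit Df = s·(H − f)/(H − s) = 2210 × (36504.0 − 54) / (36504.0 − 2210) = 2210 × 36450.0 / 34294.0 ≈ 2348.9 mm ≈ 2.35 m.

2.35 m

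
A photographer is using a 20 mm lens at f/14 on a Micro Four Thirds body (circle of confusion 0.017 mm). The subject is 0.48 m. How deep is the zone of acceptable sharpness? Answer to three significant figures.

284 mm

Hyperfocal distance H = f²/(N·c) + f = 20²/(14 × 0.017) + 20 = 400/0.238 + 20 ≈ 1700.7 mm ≈ 1.701 m.
Near limit Dn = s·(H − f)/(H + s − 2f) = 480 × (1700.7 − 20) / (1700.7 + 480 − 2 × 20) = 480 × 1680.7 / 2140.7 ≈ 376.85 mm.
Far limit Df = s·(H − f)/(H − s) = 480 × (1700.7 − 20) / (1700.7 − 480) = 480 × 1680.7 / 1220.7 ≈ 660.88 mm.
Depth of field = Df − Dn = 660.88 − 376.85 ≈ 284.03 mm.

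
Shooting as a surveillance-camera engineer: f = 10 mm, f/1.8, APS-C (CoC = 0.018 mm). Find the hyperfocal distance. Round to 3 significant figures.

3.10 m

Hyperfocal distance H = f²/(N·c) + f = 10²/(1.8 × 0.018) + 10 = 100/0.0324 + 10 ≈ 3096.4 mm ≈ 3.10 m.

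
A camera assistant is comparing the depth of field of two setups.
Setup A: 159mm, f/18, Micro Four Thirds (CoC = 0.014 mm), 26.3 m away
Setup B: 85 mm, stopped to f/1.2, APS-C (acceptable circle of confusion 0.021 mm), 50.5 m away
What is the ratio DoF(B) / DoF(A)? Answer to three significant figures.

1.25

Setup A: H = 159²/(18×0.014) + 159 ≈ 100480.4 mm; DoF = Df − Dn = 35568 − 20864 ≈ 14704 mm.
Setup B: H = 85²/(1.2×0.021) + 85 ≈ 286791.3 mm; DoF = Df − Dn = 61275 − 42948 ≈ 18327 mm.
Ratio = 18327 / 14704 ≈ 1.25.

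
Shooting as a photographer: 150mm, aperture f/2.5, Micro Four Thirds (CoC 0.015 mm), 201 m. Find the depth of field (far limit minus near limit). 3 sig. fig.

152 m

Hyperfocal distance H = f²/(N·c) + f = 150²/(2.5 × 0.015) + 150 = 22500/0.0375 + 150 ≈ 600150.0 mm ≈ 600.1 m.
Near limit Dn = s·(H − f)/(H + s − 2f) = 201000 × (600150.0 − 150) / (600150.0 + 201000 − 2 × 150) = 201000 × 600000.0 / 800850.0 ≈ 150590 mm.
Far limit Df = s·(H − f)/(H − s) = 201000 × (600150.0 − 150) / (600150.0 − 201000) = 201000 × 600000.0 / 399150.0 ≈ 302142 mm.
Depth of field = Df − Dn = 302142 − 150590 ≈ 151552 mm ≈ 152 m.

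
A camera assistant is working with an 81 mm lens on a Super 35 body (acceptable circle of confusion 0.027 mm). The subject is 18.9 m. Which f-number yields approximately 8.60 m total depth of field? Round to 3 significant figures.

Write h = H − f = f²/(N·c). The thin-lens limits are Dn = s·h/(h + (s−f)) and Df = s·h/(h − (s−f)), so DoF = Df − Dn = 2·s·(s−f)·h / (h² − (s−f)²).
That is a quadratic in h: DoF·h² − 2·s·(s−f)·h − DoF·(s−f)² = 0 ⇒ h = (s−f)·(s + √(s² + DoF²)) / DoF = 18819 × (18900 + √(18900² + 8600²)) / 8600 = 18819 × (18900 + 20764.6) / 8600 ≈ 86796 mm.
Then N = f²/(c·h) = 81² / (0.027 × 86796) = 6561 / 2343.5 ≈ 2.80.

f/2.80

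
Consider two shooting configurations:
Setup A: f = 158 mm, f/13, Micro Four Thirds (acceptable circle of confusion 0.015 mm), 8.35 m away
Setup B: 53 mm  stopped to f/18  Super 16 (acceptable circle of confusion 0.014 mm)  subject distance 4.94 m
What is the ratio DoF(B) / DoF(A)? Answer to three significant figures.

5.00

Setup A: H = 158²/(13×0.015) + 158 ≈ 128178.5 mm; DoF = Df − Dn = 8920.8 − 7847.8 ≈ 1073.0 mm.
Setup B: H = 53²/(18×0.014) + 53 ≈ 11199.8 mm; DoF = Df − Dn = 8796.6 − 3434.3 ≈ 5362.3 mm.
Ratio = 5362.3 / 1073.0 ≈ 5.00.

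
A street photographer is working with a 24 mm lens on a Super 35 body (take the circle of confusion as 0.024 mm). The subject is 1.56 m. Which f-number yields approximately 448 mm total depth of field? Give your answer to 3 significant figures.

Write h = H − f = f²/(N·c). The thin-lens limits are Dn = s·h/(h + (s−f)) and Df = s·h/(h − (s−f)), so DoF = Df − Dn = 2·s·(s−f)·h / (h² − (s−f)²).
That is a quadratic in h: DoF·h² − 2·s·(s−f)·h − DoF·(s−f)² = 0 ⇒ h = (s−f)·(s + √(s² + DoF²)) / DoF = 1536 × (1560 + √(1560² + 448²)) / 448 = 1536 × (1560 + 1623.05) / 448 ≈ 10913 mm.
Then N = f²/(c·h) = 24² / (0.024 × 10913) = 576 / 261.92 ≈ 2.20.

f/2.20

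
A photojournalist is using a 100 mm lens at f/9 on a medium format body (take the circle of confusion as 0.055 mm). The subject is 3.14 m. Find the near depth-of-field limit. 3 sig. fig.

2.73 m

Hyperfocal distance H = f²/(N·c) + f = 100²/(9 × 0.055) + 100 = 10000/0.495 + 100 ≈ 20302.0 mm ≈ 20.30 m.
Near limit Dn = s·(H − f)/(H + s − 2f) = 3140 × (20302.0 − 100) / (20302.0 + 3140 − 2 × 100) = 3140 × 20202.0 / 23242.0 ≈ 2729.3 mm ≈ 2.73 m.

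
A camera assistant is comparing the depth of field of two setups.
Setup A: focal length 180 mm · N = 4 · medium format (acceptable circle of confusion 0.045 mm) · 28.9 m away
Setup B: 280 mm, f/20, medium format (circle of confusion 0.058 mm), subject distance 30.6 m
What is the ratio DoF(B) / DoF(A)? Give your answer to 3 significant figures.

3.63

Setup A: H = 180²/(4×0.045) + 180 ≈ 180180.0 mm; DoF = Df − Dn = 34386.6 − 24923.3 ≈ 9463.3 mm.
Setup B: H = 280²/(20×0.058) + 280 ≈ 67866.2 mm; DoF = Df − Dn = 55496 − 21124 ≈ 34372 mm.
Ratio = 34372 / 9463.3 ≈ 3.63.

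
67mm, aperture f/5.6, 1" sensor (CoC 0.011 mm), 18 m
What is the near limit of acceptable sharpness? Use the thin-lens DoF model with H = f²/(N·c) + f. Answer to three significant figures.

14.4 m

Hyperfocal distance H = f²/(N·c) + f = 67²/(5.6 × 0.011) + 67 = 4489/0.0616 + 67 ≈ 72940.4 mm ≈ 72.94 m.
Near limit Dn = s·(H − f)/(H + s − 2f) = 18000 × (72940.4 − 67) / (72940.4 + 18000 − 2 × 67) = 18000 × 72873.4 / 90806.4 ≈ 14445 mm ≈ 14.4 m.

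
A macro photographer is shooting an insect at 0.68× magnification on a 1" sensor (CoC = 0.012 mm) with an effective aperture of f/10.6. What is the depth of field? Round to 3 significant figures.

0.550 mm

At magnification m, DoF ≈ 2·N_eff·c/m² = 2 × 10.6 × 0.012 / 0.68² = 0.2544 / 0.4624 ≈ 0.55 mm.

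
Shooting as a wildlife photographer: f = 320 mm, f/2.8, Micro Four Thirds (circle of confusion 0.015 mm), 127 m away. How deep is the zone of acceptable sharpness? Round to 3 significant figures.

13.2 m

Hyperfocal distance H = f²/(N·c) + f = 320²/(2.8 × 0.015) + 320 = 102400/0.042 + 320 ≈ 2438415.2 mm ≈ 2438 m.
Near limit Dn = s·(H − f)/(H + s − 2f) = 127000 × (2438415.2 − 320) / (2438415.2 + 127000 − 2 × 320) = 127000 × 2438095.2 / 2564775.2 ≈ 120727 mm.
Far limit Df = s·(H − f)/(H − s) = 127000 × (2438415.2 − 320) / (2438415.2 − 127000) = 127000 × 2438095.2 / 2311415.2 ≈ 133960 mm.
Depth of field = Df − Dn = 133960 − 120727 ≈ 13233 mm ≈ 13.2 m.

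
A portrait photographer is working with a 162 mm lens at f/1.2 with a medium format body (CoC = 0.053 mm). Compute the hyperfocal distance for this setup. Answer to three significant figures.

Hyperfocal distance H = f²/(N·c) + f = 162²/(1.2 × 0.053) + 162 = 26244/0.0636 + 162 ≈ 412803.5 mm ≈ 413 m.

413 m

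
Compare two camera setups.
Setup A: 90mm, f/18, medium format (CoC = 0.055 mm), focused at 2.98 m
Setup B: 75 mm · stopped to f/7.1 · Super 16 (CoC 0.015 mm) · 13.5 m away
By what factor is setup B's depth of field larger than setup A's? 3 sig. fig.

Setup A: H = 90²/(18×0.055) + 90 ≈ 8271.8 mm; DoF = Df − Dn = 4607.5 − 2202.2 ≈ 2405.3 mm.
Setup B: H = 75²/(7.1×0.015) + 75 ≈ 52891.9 mm; DoF = Df − Dn = 18100.9 − 10764.0 ≈ 7336.9 mm.
Ratio = 7336.9 / 2405.3 ≈ 3.05.

3.05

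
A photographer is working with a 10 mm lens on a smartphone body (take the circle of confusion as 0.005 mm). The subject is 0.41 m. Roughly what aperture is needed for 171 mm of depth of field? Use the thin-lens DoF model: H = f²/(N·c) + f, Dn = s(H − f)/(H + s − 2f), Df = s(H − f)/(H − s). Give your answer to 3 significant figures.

Write h = H − f = f²/(N·c). The thin-lens limits are Dn = s·h/(h + (s−f)) and Df = s·h/(h − (s−f)), so DoF = Df − Dn = 2·s·(s−f)·h / (h² − (s−f)²).
That is a quadratic in h: DoF·h² − 2·s·(s−f)·h − DoF·(s−f)² = 0 ⇒ h = (s−f)·(s + √(s² + DoF²)) / DoF = 400 × (410 + √(410² + 171²)) / 171 = 400 × (410 + 444.231) / 171 ≈ 1998.2 mm.
Then N = f²/(c·h) = 10² / (0.005 × 1998.2) = 100 / 9.9910 ≈ 10.

f/10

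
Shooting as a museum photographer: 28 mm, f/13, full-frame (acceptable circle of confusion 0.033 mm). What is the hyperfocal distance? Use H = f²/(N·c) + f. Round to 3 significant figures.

Hyperfocal distance H = f²/(N·c) + f = 28²/(13 × 0.033) + 28 = 784/0.429 + 28 ≈ 1855.5 mm ≈ 1.86 m.

1.86 m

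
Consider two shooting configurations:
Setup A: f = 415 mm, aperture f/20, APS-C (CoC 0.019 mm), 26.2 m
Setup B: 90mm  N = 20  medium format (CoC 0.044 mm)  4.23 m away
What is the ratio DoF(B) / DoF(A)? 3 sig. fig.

Setup A: H = 415²/(20×0.019) + 415 ≈ 453638.7 mm; DoF = Df − Dn = 27780.5 − 24789.7 ≈ 2990.8 mm.
Setup B: H = 90²/(20×0.044) + 90 ≈ 9294.5 mm; DoF = Df − Dn = 7687.8 − 2917.7 ≈ 4770.1 mm.
Ratio = 4770.1 / 2990.8 ≈ 1.59.

1.59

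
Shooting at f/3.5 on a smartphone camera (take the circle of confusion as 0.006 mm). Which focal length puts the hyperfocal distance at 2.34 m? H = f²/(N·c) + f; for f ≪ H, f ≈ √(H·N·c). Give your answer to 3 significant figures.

7.00 mm

From H = f²/(N·c) + f, with f ≪ H: f ≈ √(H·N·c) = √(2340 × 3.5 × 0.006) = √49.140 ≈ 7.010 mm.
Exact: f² + N·c·f − N·c·H = 0 ⇒ f = (−N·c + √((N·c)² + 4·N·c·H))/2 = (−0.021 + √196.56)/2 ≈ 6.9995 mm ≈ 7.00 mm.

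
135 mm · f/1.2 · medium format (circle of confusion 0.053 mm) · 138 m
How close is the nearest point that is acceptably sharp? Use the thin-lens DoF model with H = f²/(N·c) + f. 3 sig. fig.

93.2 m

Hyperfocal distance H = f²/(N·c) + f = 135²/(1.2 × 0.053) + 135 = 18225/0.0636 + 135 ≈ 286691.6 mm ≈ 286.7 m.
Near limit Dn = s·(H − f)/(H + s − 2f) = 138000 × (286691.6 − 135) / (286691.6 + 138000 − 2 × 135) = 138000 × 286556.6 / 424421.6 ≈ 93173 mm ≈ 93.2 m.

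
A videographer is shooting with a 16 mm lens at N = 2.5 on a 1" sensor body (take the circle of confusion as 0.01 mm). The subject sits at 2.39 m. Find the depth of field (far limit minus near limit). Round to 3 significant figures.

1.17 m

Hyperfocal distance H = f²/(N·c) + f = 16²/(2.5 × 0.01) + 16 = 256/0.025 + 16 ≈ 10256.0 mm ≈ 10.26 m.
Near limit Dn = s·(H − f)/(H + s − 2f) = 2390 × (10256.0 − 16) / (10256.0 + 2390 − 2 × 16) = 2390 × 10240.0 / 12614.0 ≈ 1940.2 mm.
Far limit Df = s·(H − f)/(H − s) = 2390 × (10256.0 − 16) / (10256.0 − 2390) = 2390 × 10240.0 / 7866.0 ≈ 3111.3 mm.
Depth of field = Df − Dn = 3111.3 − 1940.2 ≈ 1171.1 mm ≈ 1.17 m.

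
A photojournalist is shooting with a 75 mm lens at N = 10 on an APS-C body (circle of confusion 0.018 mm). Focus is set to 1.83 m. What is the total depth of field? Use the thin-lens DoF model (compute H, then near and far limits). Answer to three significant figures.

206 mm

Hyperfocal distance H = f²/(N·c) + f = 75²/(10 × 0.018) + 75 = 5625/0.18 + 75 ≈ 31325.0 mm ≈ 31.32 m.
Near limit Dn = s·(H − f)/(H + s − 2f) = 1830 × (31325.0 − 75) / (31325.0 + 1830 − 2 × 75) = 1830 × 31250.0 / 33005.0 ≈ 1732.69 mm.
Far limit Df = s·(H − f)/(H − s) = 1830 × (31325.0 − 75) / (31325.0 − 1830) = 1830 × 31250.0 / 29495.0 ≈ 1938.89 mm.
Depth of field = Df − Dn = 1938.89 − 1732.69 ≈ 206.20 mm.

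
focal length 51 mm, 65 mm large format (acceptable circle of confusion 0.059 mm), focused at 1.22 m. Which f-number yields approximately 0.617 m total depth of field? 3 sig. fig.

Write h = H − f = f²/(N·c). The thin-lens limits are Dn = s·h/(h + (s−f)) and Df = s·h/(h − (s−f)), so DoF = Df − Dn = 2·s·(s−f)·h / (h² − (s−f)²).
That is a quadratic in h: DoF·h² − 2·s·(s−f)·h − DoF·(s−f)² = 0 ⇒ h = (s−f)·(s + √(s² + DoF²)) / DoF = 1169 × (1220 + √(1220² + 617²)) / 617 = 1169 × (1220 + 1367.15) / 617 ≈ 4901.7 mm.
Then N = f²/(c·h) = 51² / (0.059 × 4901.7) = 2601 / 289.20 ≈ 8.99.

f/8.99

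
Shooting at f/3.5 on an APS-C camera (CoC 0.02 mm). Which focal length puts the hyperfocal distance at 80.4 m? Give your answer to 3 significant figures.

From H = f²/(N·c) + f, with f ≪ H: f ≈ √(H·N·c) = √(80400 × 3.5 × 0.02) = √5628.0 ≈ 75.02 mm.
The +f correction barely moves this — solving exactly, f² + N·c·f − N·c·H = 0 ⇒ f = (−N·c + √((N·c)² + 4·N·c·H))/2 = (−0.07 + √22512)/2 ≈ 74.985 mm, so f ≈ 75.0 mm.

75.0 mm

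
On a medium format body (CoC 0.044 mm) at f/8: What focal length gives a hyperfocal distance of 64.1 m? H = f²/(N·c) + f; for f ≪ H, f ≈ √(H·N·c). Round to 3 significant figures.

From H = f²/(N·c) + f, with f ≪ H: f ≈ √(H·N·c) = √(64100 × 8 × 0.044) = √22563 ≈ 150.2 mm.
The +f correction barely moves this — solving exactly, f² + N·c·f − N·c·H = 0 ⇒ f = (−N·c + √((N·c)² + 4·N·c·H))/2 = (−0.352 + √90253)/2 ≈ 150.03 mm, so f ≈ 150 mm.

150 mm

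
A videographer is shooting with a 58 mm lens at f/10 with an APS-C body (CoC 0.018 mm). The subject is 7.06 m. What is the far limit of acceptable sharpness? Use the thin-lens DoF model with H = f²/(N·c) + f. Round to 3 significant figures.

Hyperfocal distance H = f²/(N·c) + f = 58²/(10 × 0.018) + 58 = 3364/0.18 + 58 ≈ 18746.9 mm ≈ 18.75 m.
Far limit Df = s·(H − f)/(H − s) = 7060 × (18746.9 − 58) / (18746.9 − 7060) = 7060 × 18688.9 / 11686.9 ≈ 11290 mm ≈ 11.3 m.

11.3 m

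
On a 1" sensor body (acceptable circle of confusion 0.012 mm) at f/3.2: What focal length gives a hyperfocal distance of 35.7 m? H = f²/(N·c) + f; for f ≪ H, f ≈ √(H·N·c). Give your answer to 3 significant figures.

37.0 mm

From H = f²/(N·c) + f, with f ≪ H: f ≈ √(H·N·c) = √(35700 × 3.2 × 0.012) = √1370.9 ≈ 37.03 mm.
The +f correction barely moves this — solving exactly, f² + N·c·f − N·c·H = 0 ⇒ f = (−N·c + √((N·c)² + 4·N·c·H))/2 = (−0.0384 + √5483.5)/2 ≈ 37.006 mm, so f ≈ 37.0 mm.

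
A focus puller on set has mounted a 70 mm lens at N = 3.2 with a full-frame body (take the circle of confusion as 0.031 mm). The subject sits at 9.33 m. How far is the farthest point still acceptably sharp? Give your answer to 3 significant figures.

Hyperfocal distance H = f²/(N·c) + f = 70²/(3.2 × 0.031) + 70 = 4900/0.0992 + 70 ≈ 49465.2 mm ≈ 49.47 m.
Far limit Df = s·(H − f)/(H − s) = 9330 × (49465.2 − 70) / (49465.2 − 9330) = 9330 × 49395.2 / 40135.2 ≈ 11483 mm ≈ 11.5 m.

11.5 m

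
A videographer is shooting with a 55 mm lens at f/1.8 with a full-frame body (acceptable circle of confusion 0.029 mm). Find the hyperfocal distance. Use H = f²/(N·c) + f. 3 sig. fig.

58.0 m

Hyperfocal distance H = f²/(N·c) + f = 55²/(1.8 × 0.029) + 55 = 3025/0.0522 + 55 ≈ 58005.2 mm ≈ 58.0 m.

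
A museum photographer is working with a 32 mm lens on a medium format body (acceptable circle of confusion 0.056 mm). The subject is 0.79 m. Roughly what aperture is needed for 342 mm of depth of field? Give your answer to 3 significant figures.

Write h = H − f = f²/(N·c). The thin-lens limits are Dn = s·h/(h + (s−f)) and Df = s·h/(h − (s−f)), so DoF = Df − Dn = 2·s·(s−f)·h / (h² − (s−f)²).
That is a quadratic in h: DoF·h² − 2·s·(s−f)·h − DoF·(s−f)² = 0 ⇒ h = (s−f)·(s + √(s² + DoF²)) / DoF = 758 × (790 + √(790² + 342²)) / 342 = 758 × (790 + 860.851) / 342 ≈ 3658.9 mm.
Then N = f²/(c·h) = 32² / (0.056 × 3658.9) = 1024 / 204.90 ≈ 5.

f/5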